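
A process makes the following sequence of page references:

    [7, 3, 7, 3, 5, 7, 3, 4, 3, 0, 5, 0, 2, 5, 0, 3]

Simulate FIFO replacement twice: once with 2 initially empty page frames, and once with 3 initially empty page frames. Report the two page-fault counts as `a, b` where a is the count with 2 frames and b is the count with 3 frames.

11, 8

2 frames: F F . . F F F F . F F . F . F F → 11 faults.
3 frames: F F . . F . . F . F . . F F . F → 8 faults.
8 < 11: adding a frame reduced faults, as is typical.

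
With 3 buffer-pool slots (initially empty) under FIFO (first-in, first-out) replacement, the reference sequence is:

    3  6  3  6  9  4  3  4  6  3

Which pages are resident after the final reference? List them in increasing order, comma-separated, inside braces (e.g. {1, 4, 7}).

{3, 4, 6}

3: fault, frames [3]
6: fault, frames [3, 6]
3: hit
6: hit
9: fault, frames [3, 6, 9]
4: fault, evict 3, frames [6, 9, 4]
3: fault, evict 6, frames [9, 4, 3]
4: hit
6: fault, evict 9, frames [4, 3, 6]
3: hit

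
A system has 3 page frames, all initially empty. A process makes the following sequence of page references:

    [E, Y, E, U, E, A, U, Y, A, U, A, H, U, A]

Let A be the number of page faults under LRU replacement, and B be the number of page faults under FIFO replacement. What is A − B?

1

Under LRU: F F . F . F . F . . . F . . → 6 faults.
Under FIFO: F F . F . F . . . . . F . . → 5 faults.
A − B = 6 − 5 = 1.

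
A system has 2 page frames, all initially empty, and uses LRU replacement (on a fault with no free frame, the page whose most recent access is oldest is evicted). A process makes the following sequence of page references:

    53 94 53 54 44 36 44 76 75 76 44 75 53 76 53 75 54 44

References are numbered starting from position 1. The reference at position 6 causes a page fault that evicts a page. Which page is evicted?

54

pos 1: 53 -> fault, frames {53}
pos 2: 94 -> fault, frames {53,94}
pos 3: 53 -> hit
pos 4: 54 -> fault, evict 94, frames {53,54}
pos 5: 44 -> fault, evict 53, frames {54,44}
pos 6: 36 -> fault, evict 54, frames {44,36}
At position 6, page 54 is evicted.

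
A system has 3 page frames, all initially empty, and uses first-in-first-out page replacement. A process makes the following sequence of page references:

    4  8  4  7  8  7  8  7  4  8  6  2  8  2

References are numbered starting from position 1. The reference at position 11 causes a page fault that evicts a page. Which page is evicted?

pos 1: 4 -> fault, frames {4}
pos 2: 8 -> fault, frames {4,8}
pos 3: 4 -> hit
pos 4: 7 -> fault, frames {4,8,7}
pos 5: 8 -> hit
pos 6: 7 -> hit
pos 7: 8 -> hit
pos 8: 7 -> hit
pos 9: 4 -> hit
pos 10: 8 -> hit
pos 11: 6 -> fault, evict 4, frames {8,7,6}
At position 11, page 4 is evicted.

4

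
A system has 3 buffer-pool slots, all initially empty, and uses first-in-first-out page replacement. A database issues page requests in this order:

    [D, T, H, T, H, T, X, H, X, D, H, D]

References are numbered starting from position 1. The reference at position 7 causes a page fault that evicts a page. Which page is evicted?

D

pos 1: D: miss, frames [D]
pos 2: T: miss, frames [D, T]
pos 3: H: miss, frames [D, T, H]
pos 4: T: hit
pos 5: H: hit
pos 6: T: hit
pos 7: X: miss, evict D, frames [T, H, X]
At position 7, page D is evicted.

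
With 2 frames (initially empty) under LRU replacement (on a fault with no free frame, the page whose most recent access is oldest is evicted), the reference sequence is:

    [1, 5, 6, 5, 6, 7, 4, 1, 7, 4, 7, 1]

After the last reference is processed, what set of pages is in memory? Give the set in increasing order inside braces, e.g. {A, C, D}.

1 -> fault, frames (1)
5 -> fault, frames (1 5)
6 -> fault, evict 1, frames (5 6)
5 -> hit
6 -> hit
7 -> fault, evict 5, frames (6 7)
4 -> fault, evict 6, frames (7 4)
1 -> fault, evict 7, frames (4 1)
7 -> fault, evict 4, frames (1 7)
4 -> fault, evict 1, frames (7 4)
7 -> hit
1 -> fault, evict 4, frames (7 1)

{1, 7}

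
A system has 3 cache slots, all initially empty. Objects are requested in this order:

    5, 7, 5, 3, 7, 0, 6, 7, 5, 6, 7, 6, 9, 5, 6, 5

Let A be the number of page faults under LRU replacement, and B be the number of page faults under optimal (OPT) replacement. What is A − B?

Under LRU: F F . F . F F . F . . . F F . . → 8 faults.
Under OPT: F F . F . F F . . . . . F . . . → 6 faults.
A − B = 8 − 6 = 2.

2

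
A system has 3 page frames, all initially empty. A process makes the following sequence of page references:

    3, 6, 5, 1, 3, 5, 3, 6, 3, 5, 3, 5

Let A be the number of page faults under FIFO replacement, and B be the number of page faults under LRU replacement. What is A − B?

Under FIFO: F F F F F . . F . F . . → 7 faults.
Under LRU: F F F F F . . F . . . . → 6 faults.
A − B = 7 − 6 = 1.

1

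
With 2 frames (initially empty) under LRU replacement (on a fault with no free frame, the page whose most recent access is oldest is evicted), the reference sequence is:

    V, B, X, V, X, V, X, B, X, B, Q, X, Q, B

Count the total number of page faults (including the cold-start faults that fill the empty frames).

V → miss, frames [V]
B → miss, frames [V, B]
X → miss, evict V, frames [B, X]
V → miss, evict B, frames [X, V]
X → hit
V → hit
X → hit
B → miss, evict V, frames [X, B]
X → hit
B → hit
Q → miss, evict X, frames [B, Q]
X → miss, evict B, frames [Q, X]
Q → hit
B → miss, evict X, frames [Q, B]
Page faults: 8.

8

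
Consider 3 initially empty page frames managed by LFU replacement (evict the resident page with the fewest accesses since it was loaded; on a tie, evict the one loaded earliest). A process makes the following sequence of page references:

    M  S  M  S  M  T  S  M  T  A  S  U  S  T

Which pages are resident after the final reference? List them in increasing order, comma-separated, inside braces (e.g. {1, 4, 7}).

M: miss, frames (M)
S: miss, frames (M S)
M: hit
S: hit
M: hit
T: miss, frames (M S T)
S: hit
M: hit
T: hit
A: miss, evict T, frames (M S A)
S: hit
U: miss, evict A, frames (M S U)
S: hit
T: miss, evict U, frames (M S T)

{M, S, T}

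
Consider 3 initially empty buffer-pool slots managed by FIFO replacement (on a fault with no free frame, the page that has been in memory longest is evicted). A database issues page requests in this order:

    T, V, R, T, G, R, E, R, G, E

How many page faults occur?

T → fault, frames [T]
V → fault, frames [T, V]
R → fault, frames [T, V, R]
T → hit
G → fault, evict T, frames [V, R, G]
R → hit
E → fault, evict V, frames [R, G, E]
R → hit
G → hit
E → hit
Page faults: 5.

5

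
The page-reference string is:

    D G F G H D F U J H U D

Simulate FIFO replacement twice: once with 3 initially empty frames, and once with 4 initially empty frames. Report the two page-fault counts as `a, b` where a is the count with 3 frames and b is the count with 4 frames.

9, 7

3 frames: F F F . F F . F F F . F → 9 faults.
4 frames: F F F . F . . F F . . F → 7 faults.
7 < 9: adding a frame reduced faults, as is typical.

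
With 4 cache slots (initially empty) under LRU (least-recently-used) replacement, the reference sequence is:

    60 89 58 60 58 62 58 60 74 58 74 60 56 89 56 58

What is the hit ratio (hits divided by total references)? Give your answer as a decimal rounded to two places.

0.50

60: fault, frames (60)
89: fault, frames (60 89)
58: fault, frames (60 89 58)
60: hit
58: hit
62: fault, frames (89 60 58 62)
58: hit
60: hit
74: fault, evict 89, frames (62 58 60 74)
58: hit
74: hit
60: hit
56: fault, evict 62, frames (58 74 60 56)
89: fault, evict 58, frames (74 60 56 89)
56: hit
58: fault, evict 74, frames (60 89 56 58)
Hits: 8 of 16 references → 8/16 = 0.5000.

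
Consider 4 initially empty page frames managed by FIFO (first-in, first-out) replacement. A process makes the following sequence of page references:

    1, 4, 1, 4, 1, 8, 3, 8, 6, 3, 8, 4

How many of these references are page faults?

1 → miss, frames [1]
4 → miss, frames [1, 4]
1 → hit
4 → hit
1 → hit
8 → miss, frames [1, 4, 8]
3 → miss, frames [1, 4, 8, 3]
8 → hit
6 → miss, evict 1, frames [4, 8, 3, 6]
3 → hit
8 → hit
4 → hit
Page faults: 5.

5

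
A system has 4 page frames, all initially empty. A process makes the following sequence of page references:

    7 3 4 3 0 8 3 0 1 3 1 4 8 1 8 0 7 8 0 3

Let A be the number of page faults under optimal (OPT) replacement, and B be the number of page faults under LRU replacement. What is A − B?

Under OPT: F F F . F F . . F . . . . . . F F . . . → 8 faults.
Under LRU: F F F . F F . . F . . F F . . F F . . F → 11 faults.
A − B = 8 − 11 = -3.

-3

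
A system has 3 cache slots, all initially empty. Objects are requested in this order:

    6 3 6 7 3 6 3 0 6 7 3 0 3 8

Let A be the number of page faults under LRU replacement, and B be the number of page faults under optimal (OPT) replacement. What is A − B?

2

Under LRU: F F . F . . . F . F F F . F → 8 faults.
Under OPT: F F . F . . . F . . F . . F → 6 faults.
A − B = 8 − 6 = 2.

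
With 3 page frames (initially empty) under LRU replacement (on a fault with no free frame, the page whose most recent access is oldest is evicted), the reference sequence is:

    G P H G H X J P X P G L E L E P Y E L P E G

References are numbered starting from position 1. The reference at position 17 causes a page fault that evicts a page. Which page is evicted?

pos 1: G: miss, frames [G]
pos 2: P: miss, frames [G, P]
pos 3: H: miss, frames [G, P, H]
pos 4: G: hit
pos 5: H: hit
pos 6: X: miss, evict P, frames [G, H, X]
pos 7: J: miss, evict G, frames [H, X, J]
pos 8: P: miss, evict H, frames [X, J, P]
pos 9: X: hit
pos 10: P: hit
pos 11: G: miss, evict J, frames [X, P, G]
pos 12: L: miss, evict X, frames [P, G, L]
pos 13: E: miss, evict P, frames [G, L, E]
pos 14: L: hit
pos 15: E: hit
pos 16: P: miss, evict G, frames [L, E, P]
pos 17: Y: miss, evict L, frames [E, P, Y]
At position 17, page L is evicted.

L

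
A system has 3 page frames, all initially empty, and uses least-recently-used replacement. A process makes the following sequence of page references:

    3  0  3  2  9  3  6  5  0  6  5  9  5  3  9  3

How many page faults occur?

9

3 -> fault, frames [3]
0 -> fault, frames [3, 0]
3 -> hit
2 -> fault, frames [0, 3, 2]
9 -> fault, evict 0, frames [3, 2, 9]
3 -> hit
6 -> fault, evict 2, frames [9, 3, 6]
5 -> fault, evict 9, frames [3, 6, 5]
0 -> fault, evict 3, frames [6, 5, 0]
6 -> hit
5 -> hit
9 -> fault, evict 0, frames [6, 5, 9]
5 -> hit
3 -> fault, evict 6, frames [9, 5, 3]
9 -> hit
3 -> hit
Page faults: 9.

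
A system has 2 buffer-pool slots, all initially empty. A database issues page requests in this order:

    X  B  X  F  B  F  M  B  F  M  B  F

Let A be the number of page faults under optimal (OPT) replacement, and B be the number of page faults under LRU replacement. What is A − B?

-4

Under OPT: F F . F . . F . F . F . → 6 faults.
Under LRU: F F . F F . F F F F F F → 10 faults.
A − B = 6 − 10 = -4.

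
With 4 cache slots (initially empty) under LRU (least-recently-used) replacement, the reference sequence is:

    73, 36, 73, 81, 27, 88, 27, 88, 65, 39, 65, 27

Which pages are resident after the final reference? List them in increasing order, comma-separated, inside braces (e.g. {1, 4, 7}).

73: fault, frames {73}
36: fault, frames {73,36}
73: hit
81: fault, frames {36,73,81}
27: fault, frames {36,73,81,27}
88: fault, evict 36, frames {73,81,27,88}
27: hit
88: hit
65: fault, evict 73, frames {81,27,88,65}
39: fault, evict 81, frames {27,88,65,39}
65: hit
27: hit

{27, 39, 65, 88}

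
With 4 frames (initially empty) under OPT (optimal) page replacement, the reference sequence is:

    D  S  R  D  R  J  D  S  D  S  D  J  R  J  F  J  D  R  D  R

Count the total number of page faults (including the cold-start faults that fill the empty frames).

5

D → fault, frames [D]
S → fault, frames [D, S]
R → fault, frames [D, S, R]
D → hit
R → hit
J → fault, frames [D, S, R, J]
D → hit
S → hit
D → hit
S → hit
D → hit
J → hit
R → hit
J → hit
F → fault, evict S, frames [D, R, J, F]
J → hit
D → hit
R → hit
D → hit
R → hit
Page faults: 5.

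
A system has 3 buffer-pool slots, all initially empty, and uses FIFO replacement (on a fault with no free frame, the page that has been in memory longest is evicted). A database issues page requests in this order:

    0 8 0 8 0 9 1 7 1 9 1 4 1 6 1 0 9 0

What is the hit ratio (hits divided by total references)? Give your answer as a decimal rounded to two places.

0 -> fault, frames [0]
8 -> fault, frames [0, 8]
0 -> hit
8 -> hit
0 -> hit
9 -> fault, frames [0, 8, 9]
1 -> fault, evict 0, frames [8, 9, 1]
7 -> fault, evict 8, frames [9, 1, 7]
1 -> hit
9 -> hit
1 -> hit
4 -> fault, evict 9, frames [1, 7, 4]
1 -> hit
6 -> fault, evict 1, frames [7, 4, 6]
1 -> fault, evict 7, frames [4, 6, 1]
0 -> fault, evict 4, frames [6, 1, 0]
9 -> fault, evict 6, frames [1, 0, 9]
0 -> hit
Hits: 8 of 18 references → 8/18 = 0.4444.

0.44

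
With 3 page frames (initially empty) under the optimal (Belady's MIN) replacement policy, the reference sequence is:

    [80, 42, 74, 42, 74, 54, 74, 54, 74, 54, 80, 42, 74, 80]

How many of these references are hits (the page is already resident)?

80: fault, frames {80}
42: fault, frames {80,42}
74: fault, frames {80,42,74}
42: hit
74: hit
54: fault, evict 42, frames {80,74,54}
74: hit
54: hit
74: hit
54: hit
80: hit
42: fault, evict 54, frames {80,74,42}
74: hit
80: hit
Hits: 9.

9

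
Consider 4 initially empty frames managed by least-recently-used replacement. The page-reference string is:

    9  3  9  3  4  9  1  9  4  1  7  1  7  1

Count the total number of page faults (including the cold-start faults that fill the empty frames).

9 -> miss, frames [9]
3 -> miss, frames [9, 3]
9 -> hit
3 -> hit
4 -> miss, frames [9, 3, 4]
9 -> hit
1 -> miss, frames [3, 4, 9, 1]
9 -> hit
4 -> hit
1 -> hit
7 -> miss, evict 3, frames [9, 4, 1, 7]
1 -> hit
7 -> hit
1 -> hit
Page faults: 5.

5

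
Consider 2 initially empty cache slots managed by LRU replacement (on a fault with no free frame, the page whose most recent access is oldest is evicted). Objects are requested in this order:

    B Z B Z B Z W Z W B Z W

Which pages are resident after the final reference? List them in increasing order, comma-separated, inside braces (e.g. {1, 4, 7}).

{W, Z}

B: fault, frames {B}
Z: fault, frames {B,Z}
B: hit
Z: hit
B: hit
Z: hit
W: fault, evict B, frames {Z,W}
Z: hit
W: hit
B: fault, evict Z, frames {W,B}
Z: fault, evict W, frames {B,Z}
W: fault, evict B, frames {Z,W}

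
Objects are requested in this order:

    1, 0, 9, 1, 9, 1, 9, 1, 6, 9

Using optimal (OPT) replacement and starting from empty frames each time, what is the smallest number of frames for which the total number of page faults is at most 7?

f=1: 10 faults
f=2: 4 faults
f=3: 4 faults
f=4: 4 faults
Smallest f with faults ≤ 7 is 2.

2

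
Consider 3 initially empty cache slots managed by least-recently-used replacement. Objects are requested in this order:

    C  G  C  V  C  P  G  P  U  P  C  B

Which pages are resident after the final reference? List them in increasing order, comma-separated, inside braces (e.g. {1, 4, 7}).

{B, C, P}

C: miss, frames [C]
G: miss, frames [C, G]
C: hit
V: miss, frames [G, C, V]
C: hit
P: miss, evict G, frames [V, C, P]
G: miss, evict V, frames [C, P, G]
P: hit
U: miss, evict C, frames [G, P, U]
P: hit
C: miss, evict G, frames [U, P, C]
B: miss, evict U, frames [P, C, B]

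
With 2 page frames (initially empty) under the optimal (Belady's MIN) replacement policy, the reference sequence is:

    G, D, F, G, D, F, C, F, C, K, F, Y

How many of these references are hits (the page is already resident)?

G -> miss, frames [G]
D -> miss, frames [G, D]
F -> miss, evict D, frames [G, F]
G -> hit
D -> miss, evict G, frames [F, D]
F -> hit
C -> miss, evict D, frames [F, C]
F -> hit
C -> hit
K -> miss, evict C, frames [F, K]
F -> hit
Y -> miss, evict K, frames [F, Y]
Hits: 5.

5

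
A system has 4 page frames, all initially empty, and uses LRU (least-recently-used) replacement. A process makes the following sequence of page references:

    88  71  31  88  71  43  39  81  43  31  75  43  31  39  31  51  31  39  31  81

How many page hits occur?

88 -> miss, frames {88}
71 -> miss, frames {88,71}
31 -> miss, frames {88,71,31}
88 -> hit
71 -> hit
43 -> miss, frames {31,88,71,43}
39 -> miss, evict 31, frames {88,71,43,39}
81 -> miss, evict 88, frames {71,43,39,81}
43 -> hit
31 -> miss, evict 71, frames {39,81,43,31}
75 -> miss, evict 39, frames {81,43,31,75}
43 -> hit
31 -> hit
39 -> miss, evict 81, frames {75,43,31,39}
31 -> hit
51 -> miss, evict 75, frames {43,39,31,51}
31 -> hit
39 -> hit
31 -> hit
81 -> miss, evict 43, frames {51,39,31,81}
Hits: 9.

9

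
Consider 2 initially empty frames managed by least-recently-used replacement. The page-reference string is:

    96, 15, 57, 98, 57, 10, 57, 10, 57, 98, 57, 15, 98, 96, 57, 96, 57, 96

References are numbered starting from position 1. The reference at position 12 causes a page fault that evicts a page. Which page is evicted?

pos 1: 96 -> miss, frames [96]
pos 2: 15 -> miss, frames [96, 15]
pos 3: 57 -> miss, evict 96, frames [15, 57]
pos 4: 98 -> miss, evict 15, frames [57, 98]
pos 5: 57 -> hit
pos 6: 10 -> miss, evict 98, frames [57, 10]
pos 7: 57 -> hit
pos 8: 10 -> hit
pos 9: 57 -> hit
pos 10: 98 -> miss, evict 10, frames [57, 98]
pos 11: 57 -> hit
pos 12: 15 -> miss, evict 98, frames [57, 15]
At position 12, page 98 is evicted.

98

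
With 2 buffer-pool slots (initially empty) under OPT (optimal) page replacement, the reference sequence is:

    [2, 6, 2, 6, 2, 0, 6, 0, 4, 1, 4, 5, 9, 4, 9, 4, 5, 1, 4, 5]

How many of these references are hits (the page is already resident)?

2: fault, frames {2}
6: fault, frames {2,6}
2: hit
6: hit
2: hit
0: fault, evict 2, frames {6,0}
6: hit
0: hit
4: fault, evict 0, frames {6,4}
1: fault, evict 6, frames {4,1}
4: hit
5: fault, evict 1, frames {4,5}
9: fault, evict 5, frames {4,9}
4: hit
9: hit
4: hit
5: fault, evict 9, frames {4,5}
1: fault, evict 5, frames {4,1}
4: hit
5: fault, evict 1, frames {4,5}
Hits: 10.

10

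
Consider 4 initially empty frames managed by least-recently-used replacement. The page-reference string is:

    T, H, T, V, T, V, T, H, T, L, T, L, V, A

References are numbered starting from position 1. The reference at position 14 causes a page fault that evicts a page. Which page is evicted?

H

pos 1: T: miss, frames {T}
pos 2: H: miss, frames {T,H}
pos 3: T: hit
pos 4: V: miss, frames {H,T,V}
pos 5: T: hit
pos 6: V: hit
pos 7: T: hit
pos 8: H: hit
pos 9: T: hit
pos 10: L: miss, frames {V,H,T,L}
pos 11: T: hit
pos 12: L: hit
pos 13: V: hit
pos 14: A: miss, evict H, frames {T,L,V,A}
At position 14, page H is evicted.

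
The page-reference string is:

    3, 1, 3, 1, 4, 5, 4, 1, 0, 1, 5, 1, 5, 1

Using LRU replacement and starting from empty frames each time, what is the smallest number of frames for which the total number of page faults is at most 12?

f=1: 14 faults
f=2: 7 faults
f=3: 6 faults
f=4: 5 faults
f=5: 5 faults
Smallest f with faults ≤ 12 is 2.

2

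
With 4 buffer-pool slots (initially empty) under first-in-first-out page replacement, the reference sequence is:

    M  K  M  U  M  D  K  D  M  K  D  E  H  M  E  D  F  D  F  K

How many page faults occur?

10

M -> fault, frames {M}
K -> fault, frames {M,K}
M -> hit
U -> fault, frames {M,K,U}
M -> hit
D -> fault, frames {M,K,U,D}
K -> hit
D -> hit
M -> hit
K -> hit
D -> hit
E -> fault, evict M, frames {K,U,D,E}
H -> fault, evict K, frames {U,D,E,H}
M -> fault, evict U, frames {D,E,H,M}
E -> hit
D -> hit
F -> fault, evict D, frames {E,H,M,F}
D -> fault, evict E, frames {H,M,F,D}
F -> hit
K -> fault, evict H, frames {M,F,D,K}
Page faults: 10.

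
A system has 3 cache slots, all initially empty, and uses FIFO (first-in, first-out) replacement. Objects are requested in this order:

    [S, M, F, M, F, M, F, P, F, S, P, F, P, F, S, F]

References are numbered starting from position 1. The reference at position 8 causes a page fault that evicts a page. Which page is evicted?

S

pos 1: S → miss, frames {S}
pos 2: M → miss, frames {S,M}
pos 3: F → miss, frames {S,M,F}
pos 4: M → hit
pos 5: F → hit
pos 6: M → hit
pos 7: F → hit
pos 8: P → miss, evict S, frames {M,F,P}
At position 8, page S is evicted.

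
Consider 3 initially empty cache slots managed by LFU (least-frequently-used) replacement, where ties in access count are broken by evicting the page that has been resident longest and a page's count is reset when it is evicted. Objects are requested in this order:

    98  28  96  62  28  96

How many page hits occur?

2

98 -> fault, frames {98}
28 -> fault, frames {98,28}
96 -> fault, frames {98,28,96}
62 -> fault, evict 98, frames {28,96,62}
28 -> hit
96 -> hit
Hits: 2.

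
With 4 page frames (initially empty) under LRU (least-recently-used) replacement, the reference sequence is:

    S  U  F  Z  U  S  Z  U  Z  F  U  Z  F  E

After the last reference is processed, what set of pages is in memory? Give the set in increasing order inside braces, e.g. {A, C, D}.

{E, F, U, Z}

S -> miss, frames {S}
U -> miss, frames {S,U}
F -> miss, frames {S,U,F}
Z -> miss, frames {S,U,F,Z}
U -> hit
S -> hit
Z -> hit
U -> hit
Z -> hit
F -> hit
U -> hit
Z -> hit
F -> hit
E -> miss, evict S, frames {U,Z,F,E}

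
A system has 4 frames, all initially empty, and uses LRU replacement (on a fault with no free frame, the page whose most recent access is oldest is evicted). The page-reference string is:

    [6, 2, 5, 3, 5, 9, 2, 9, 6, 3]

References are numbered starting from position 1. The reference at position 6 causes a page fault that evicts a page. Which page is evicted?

pos 1: 6 → miss, frames (6)
pos 2: 2 → miss, frames (6 2)
pos 3: 5 → miss, frames (6 2 5)
pos 4: 3 → miss, frames (6 2 5 3)
pos 5: 5 → hit
pos 6: 9 → miss, evict 6, frames (2 3 5 9)
At position 6, page 6 is evicted.

6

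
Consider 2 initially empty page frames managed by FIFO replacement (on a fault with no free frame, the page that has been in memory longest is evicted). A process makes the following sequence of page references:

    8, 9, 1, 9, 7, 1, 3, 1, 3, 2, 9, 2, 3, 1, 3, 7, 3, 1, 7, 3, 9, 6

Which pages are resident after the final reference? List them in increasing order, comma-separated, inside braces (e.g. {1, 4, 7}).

8 → miss, frames {8}
9 → miss, frames {8,9}
1 → miss, evict 8, frames {9,1}
9 → hit
7 → miss, evict 9, frames {1,7}
1 → hit
3 → miss, evict 1, frames {7,3}
1 → miss, evict 7, frames {3,1}
3 → hit
2 → miss, evict 3, frames {1,2}
9 → miss, evict 1, frames {2,9}
2 → hit
3 → miss, evict 2, frames {9,3}
1 → miss, evict 9, frames {3,1}
3 → hit
7 → miss, evict 3, frames {1,7}
3 → miss, evict 1, frames {7,3}
1 → miss, evict 7, frames {3,1}
7 → miss, evict 3, frames {1,7}
3 → miss, evict 1, frames {7,3}
9 → miss, evict 7, frames {3,9}
6 → miss, evict 3, frames {9,6}

{6, 9}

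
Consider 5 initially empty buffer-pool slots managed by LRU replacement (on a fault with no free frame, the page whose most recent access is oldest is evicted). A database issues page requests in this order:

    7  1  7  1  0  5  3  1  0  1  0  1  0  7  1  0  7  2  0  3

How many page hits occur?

7 → fault, frames {7}
1 → fault, frames {7,1}
7 → hit
1 → hit
0 → fault, frames {7,1,0}
5 → fault, frames {7,1,0,5}
3 → fault, frames {7,1,0,5,3}
1 → hit
0 → hit
1 → hit
0 → hit
1 → hit
0 → hit
7 → hit
1 → hit
0 → hit
7 → hit
2 → fault, evict 5, frames {3,1,0,7,2}
0 → hit
3 → hit
Hits: 14.

14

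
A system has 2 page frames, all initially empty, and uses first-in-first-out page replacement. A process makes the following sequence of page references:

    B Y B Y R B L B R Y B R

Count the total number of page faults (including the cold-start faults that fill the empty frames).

B: fault, frames (B)
Y: fault, frames (B Y)
B: hit
Y: hit
R: fault, evict B, frames (Y R)
B: fault, evict Y, frames (R B)
L: fault, evict R, frames (B L)
B: hit
R: fault, evict B, frames (L R)
Y: fault, evict L, frames (R Y)
B: fault, evict R, frames (Y B)
R: fault, evict Y, frames (B R)
Page faults: 9.

9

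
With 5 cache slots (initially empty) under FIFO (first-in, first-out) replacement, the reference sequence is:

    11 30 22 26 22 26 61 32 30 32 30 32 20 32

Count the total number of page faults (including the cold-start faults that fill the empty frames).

7

11 -> miss, frames {11}
30 -> miss, frames {11,30}
22 -> miss, frames {11,30,22}
26 -> miss, frames {11,30,22,26}
22 -> hit
26 -> hit
61 -> miss, frames {11,30,22,26,61}
32 -> miss, evict 11, frames {30,22,26,61,32}
30 -> hit
32 -> hit
30 -> hit
32 -> hit
20 -> miss, evict 30, frames {22,26,61,32,20}
32 -> hit
Page faults: 7.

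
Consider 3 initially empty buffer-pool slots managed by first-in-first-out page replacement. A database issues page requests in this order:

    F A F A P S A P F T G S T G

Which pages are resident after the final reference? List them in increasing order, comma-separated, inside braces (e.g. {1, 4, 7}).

{G, S, T}

F → miss, frames {F}
A → miss, frames {F,A}
F → hit
A → hit
P → miss, frames {F,A,P}
S → miss, evict F, frames {A,P,S}
A → hit
P → hit
F → miss, evict A, frames {P,S,F}
T → miss, evict P, frames {S,F,T}
G → miss, evict S, frames {F,T,G}
S → miss, evict F, frames {T,G,S}
T → hit
G → hit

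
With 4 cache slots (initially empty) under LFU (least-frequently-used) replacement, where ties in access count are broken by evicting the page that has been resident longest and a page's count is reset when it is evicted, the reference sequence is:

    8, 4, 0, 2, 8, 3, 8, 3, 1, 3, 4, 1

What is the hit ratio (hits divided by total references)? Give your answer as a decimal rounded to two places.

0.42

8 → miss, frames {8}
4 → miss, frames {8,4}
0 → miss, frames {8,4,0}
2 → miss, frames {8,4,0,2}
8 → hit
3 → miss, evict 4, frames {8,0,2,3}
8 → hit
3 → hit
1 → miss, evict 0, frames {8,2,3,1}
3 → hit
4 → miss, evict 2, frames {8,3,1,4}
1 → hit
Hits: 5 of 12 references → 5/12 = 0.4167.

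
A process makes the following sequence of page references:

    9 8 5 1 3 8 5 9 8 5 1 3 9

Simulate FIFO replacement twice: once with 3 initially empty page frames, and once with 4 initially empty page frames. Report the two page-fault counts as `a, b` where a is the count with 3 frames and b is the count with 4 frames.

3 frames: F F F F F F F F . . F F . → 10 faults.
4 frames: F F F F F . . F F F F F F → 11 faults.
11 > 10: adding a frame increased faults — Belady's anomaly.

10, 11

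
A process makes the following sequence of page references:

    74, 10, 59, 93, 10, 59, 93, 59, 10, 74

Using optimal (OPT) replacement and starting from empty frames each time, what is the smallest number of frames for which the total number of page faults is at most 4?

f=1: 10 faults
f=2: 7 faults
f=3: 5 faults
f=4: 4 faults
Smallest f with faults ≤ 4 is 4.

4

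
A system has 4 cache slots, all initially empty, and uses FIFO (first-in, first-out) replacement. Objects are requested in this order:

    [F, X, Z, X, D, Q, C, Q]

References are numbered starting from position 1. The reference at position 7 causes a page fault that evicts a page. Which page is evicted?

X

pos 1: F → miss, frames [F]
pos 2: X → miss, frames [F, X]
pos 3: Z → miss, frames [F, X, Z]
pos 4: X → hit
pos 5: D → miss, frames [F, X, Z, D]
pos 6: Q → miss, evict F, frames [X, Z, D, Q]
pos 7: C → miss, evict X, frames [Z, D, Q, C]
At position 7, page X is evicted.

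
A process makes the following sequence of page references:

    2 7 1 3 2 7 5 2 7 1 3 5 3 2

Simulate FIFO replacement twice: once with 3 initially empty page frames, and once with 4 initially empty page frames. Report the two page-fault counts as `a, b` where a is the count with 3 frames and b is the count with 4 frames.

3 frames: F F F F F F F . . F F . . F → 10 faults.
4 frames: F F F F . . F F F F F F . F → 11 faults.
11 > 10: adding a frame increased faults — Belady's anomaly.

10, 11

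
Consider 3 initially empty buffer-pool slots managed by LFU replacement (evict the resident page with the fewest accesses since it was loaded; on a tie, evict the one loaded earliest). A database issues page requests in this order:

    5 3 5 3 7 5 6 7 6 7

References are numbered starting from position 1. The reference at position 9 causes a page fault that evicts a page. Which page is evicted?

pos 1: 5 -> miss, frames [5]
pos 2: 3 -> miss, frames [5, 3]
pos 3: 5 -> hit
pos 4: 3 -> hit
pos 5: 7 -> miss, frames [5, 3, 7]
pos 6: 5 -> hit
pos 7: 6 -> miss, evict 7, frames [5, 3, 6]
pos 8: 7 -> miss, evict 6, frames [5, 3, 7]
pos 9: 6 -> miss, evict 7, frames [5, 3, 6]
At position 9, page 7 is evicted.

7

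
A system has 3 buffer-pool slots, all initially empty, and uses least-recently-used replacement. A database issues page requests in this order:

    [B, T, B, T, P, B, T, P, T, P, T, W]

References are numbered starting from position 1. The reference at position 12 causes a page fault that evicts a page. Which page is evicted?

B

pos 1: B -> fault, frames (B)
pos 2: T -> fault, frames (B T)
pos 3: B -> hit
pos 4: T -> hit
pos 5: P -> fault, frames (B T P)
pos 6: B -> hit
pos 7: T -> hit
pos 8: P -> hit
pos 9: T -> hit
pos 10: P -> hit
pos 11: T -> hit
pos 12: W -> fault, evict B, frames (P T W)
At position 12, page B is evicted.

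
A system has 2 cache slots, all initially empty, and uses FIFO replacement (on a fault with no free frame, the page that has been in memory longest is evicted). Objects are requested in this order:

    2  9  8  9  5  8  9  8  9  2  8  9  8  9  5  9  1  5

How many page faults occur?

13

2: fault, frames {2}
9: fault, frames {2,9}
8: fault, evict 2, frames {9,8}
9: hit
5: fault, evict 9, frames {8,5}
8: hit
9: fault, evict 8, frames {5,9}
8: fault, evict 5, frames {9,8}
9: hit
2: fault, evict 9, frames {8,2}
8: hit
9: fault, evict 8, frames {2,9}
8: fault, evict 2, frames {9,8}
9: hit
5: fault, evict 9, frames {8,5}
9: fault, evict 8, frames {5,9}
1: fault, evict 5, frames {9,1}
5: fault, evict 9, frames {1,5}
Page faults: 13.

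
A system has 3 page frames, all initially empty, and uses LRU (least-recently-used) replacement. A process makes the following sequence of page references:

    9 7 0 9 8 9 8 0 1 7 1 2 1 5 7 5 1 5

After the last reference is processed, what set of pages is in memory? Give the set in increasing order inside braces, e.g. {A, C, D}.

{1, 5, 7}

9: fault, frames [9]
7: fault, frames [9, 7]
0: fault, frames [9, 7, 0]
9: hit
8: fault, evict 7, frames [0, 9, 8]
9: hit
8: hit
0: hit
1: fault, evict 9, frames [8, 0, 1]
7: fault, evict 8, frames [0, 1, 7]
1: hit
2: fault, evict 0, frames [7, 1, 2]
1: hit
5: fault, evict 7, frames [2, 1, 5]
7: fault, evict 2, frames [1, 5, 7]
5: hit
1: hit
5: hit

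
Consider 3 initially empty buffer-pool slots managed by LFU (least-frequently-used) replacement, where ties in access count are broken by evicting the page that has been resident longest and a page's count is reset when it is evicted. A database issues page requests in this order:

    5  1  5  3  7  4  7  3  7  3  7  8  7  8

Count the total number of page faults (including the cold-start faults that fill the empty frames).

5 -> fault, frames [5]
1 -> fault, frames [5, 1]
5 -> hit
3 -> fault, frames [5, 1, 3]
7 -> fault, evict 1, frames [5, 3, 7]
4 -> fault, evict 3, frames [5, 7, 4]
7 -> hit
3 -> fault, evict 4, frames [5, 7, 3]
7 -> hit
3 -> hit
7 -> hit
8 -> fault, evict 5, frames [7, 3, 8]
7 -> hit
8 -> hit
Page faults: 7.

7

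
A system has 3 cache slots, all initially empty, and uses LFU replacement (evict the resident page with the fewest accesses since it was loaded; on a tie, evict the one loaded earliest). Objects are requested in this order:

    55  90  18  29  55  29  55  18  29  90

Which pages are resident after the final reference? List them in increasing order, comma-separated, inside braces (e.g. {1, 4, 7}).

55 -> fault, frames {55}
90 -> fault, frames {55,90}
18 -> fault, frames {55,90,18}
29 -> fault, evict 55, frames {90,18,29}
55 -> fault, evict 90, frames {18,29,55}
29 -> hit
55 -> hit
18 -> hit
29 -> hit
90 -> fault, evict 18, frames {29,55,90}

{29, 55, 90}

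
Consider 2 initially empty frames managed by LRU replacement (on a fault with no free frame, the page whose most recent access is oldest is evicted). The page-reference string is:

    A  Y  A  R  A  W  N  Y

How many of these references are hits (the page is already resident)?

2

A -> fault, frames [A]
Y -> fault, frames [A, Y]
A -> hit
R -> fault, evict Y, frames [A, R]
A -> hit
W -> fault, evict R, frames [A, W]
N -> fault, evict A, frames [W, N]
Y -> fault, evict W, frames [N, Y]
Hits: 2.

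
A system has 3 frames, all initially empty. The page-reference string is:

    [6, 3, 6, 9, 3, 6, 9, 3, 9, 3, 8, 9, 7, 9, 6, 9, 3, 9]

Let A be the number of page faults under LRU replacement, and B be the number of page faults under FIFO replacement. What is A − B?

-1

Under LRU: F F . F . . . . . . F . F . F . F . → 7 faults.
Under FIFO: F F . F . . . . . . F . F . F F F . → 8 faults.
A − B = 7 − 8 = -1.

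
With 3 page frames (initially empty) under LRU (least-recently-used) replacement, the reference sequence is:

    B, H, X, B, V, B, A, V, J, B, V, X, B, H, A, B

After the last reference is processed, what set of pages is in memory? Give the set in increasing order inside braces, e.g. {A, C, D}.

{A, B, H}

B → fault, frames [B]
H → fault, frames [B, H]
X → fault, frames [B, H, X]
B → hit
V → fault, evict H, frames [X, B, V]
B → hit
A → fault, evict X, frames [V, B, A]
V → hit
J → fault, evict B, frames [A, V, J]
B → fault, evict A, frames [V, J, B]
V → hit
X → fault, evict J, frames [B, V, X]
B → hit
H → fault, evict V, frames [X, B, H]
A → fault, evict X, frames [B, H, A]
B → hit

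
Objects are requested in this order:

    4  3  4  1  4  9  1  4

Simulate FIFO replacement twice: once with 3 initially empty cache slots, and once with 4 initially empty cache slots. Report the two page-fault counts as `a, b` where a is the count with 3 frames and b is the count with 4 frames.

5, 4

3 frames: F F . F . F . F → 5 faults.
4 frames: F F . F . F . . → 4 faults.
4 < 5: adding a frame reduced faults, as is typical.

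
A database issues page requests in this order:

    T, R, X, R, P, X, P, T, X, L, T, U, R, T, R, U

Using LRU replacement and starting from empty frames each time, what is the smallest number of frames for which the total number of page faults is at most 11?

3

f=1: 16 faults
f=2: 13 faults
f=3: 8 faults
f=4: 7 faults
f=5: 7 faults
f=6: 6 faults
Smallest f with faults ≤ 11 is 3.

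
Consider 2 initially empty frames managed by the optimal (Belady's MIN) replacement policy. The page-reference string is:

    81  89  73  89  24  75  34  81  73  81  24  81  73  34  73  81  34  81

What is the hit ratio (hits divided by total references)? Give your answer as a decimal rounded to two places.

0.39

81 → miss, frames [81]
89 → miss, frames [81, 89]
73 → miss, evict 81, frames [89, 73]
89 → hit
24 → miss, evict 89, frames [73, 24]
75 → miss, evict 24, frames [73, 75]
34 → miss, evict 75, frames [73, 34]
81 → miss, evict 34, frames [73, 81]
73 → hit
81 → hit
24 → miss, evict 73, frames [81, 24]
81 → hit
73 → miss, evict 24, frames [81, 73]
34 → miss, evict 81, frames [73, 34]
73 → hit
81 → miss, evict 73, frames [34, 81]
34 → hit
81 → hit
Hits: 7 of 18 references → 7/18 = 0.3889.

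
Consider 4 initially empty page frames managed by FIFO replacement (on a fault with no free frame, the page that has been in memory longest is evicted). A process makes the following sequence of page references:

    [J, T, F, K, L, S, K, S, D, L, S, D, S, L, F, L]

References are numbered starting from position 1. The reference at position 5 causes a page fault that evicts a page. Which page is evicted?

pos 1: J → fault, frames {J}
pos 2: T → fault, frames {J,T}
pos 3: F → fault, frames {J,T,F}
pos 4: K → fault, frames {J,T,F,K}
pos 5: L → fault, evict J, frames {T,F,K,L}
At position 5, page J is evicted.

J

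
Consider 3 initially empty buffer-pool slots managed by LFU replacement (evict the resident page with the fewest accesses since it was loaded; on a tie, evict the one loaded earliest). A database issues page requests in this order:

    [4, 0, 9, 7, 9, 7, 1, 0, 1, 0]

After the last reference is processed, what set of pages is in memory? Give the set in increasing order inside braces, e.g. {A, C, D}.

4 → miss, frames (4)
0 → miss, frames (4 0)
9 → miss, frames (4 0 9)
7 → miss, evict 4, frames (0 9 7)
9 → hit
7 → hit
1 → miss, evict 0, frames (9 7 1)
0 → miss, evict 1, frames (9 7 0)
1 → miss, evict 0, frames (9 7 1)
0 → miss, evict 1, frames (9 7 0)

{0, 7, 9}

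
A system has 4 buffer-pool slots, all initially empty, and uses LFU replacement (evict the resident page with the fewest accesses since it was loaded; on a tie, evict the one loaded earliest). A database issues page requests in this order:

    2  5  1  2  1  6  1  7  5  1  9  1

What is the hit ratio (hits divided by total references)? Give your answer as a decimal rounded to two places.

2 -> fault, frames (2)
5 -> fault, frames (2 5)
1 -> fault, frames (2 5 1)
2 -> hit
1 -> hit
6 -> fault, frames (2 5 1 6)
1 -> hit
7 -> fault, evict 5, frames (2 1 6 7)
5 -> fault, evict 6, frames (2 1 7 5)
1 -> hit
9 -> fault, evict 7, frames (2 1 5 9)
1 -> hit
Hits: 5 of 12 references → 5/12 = 0.4167.

0.42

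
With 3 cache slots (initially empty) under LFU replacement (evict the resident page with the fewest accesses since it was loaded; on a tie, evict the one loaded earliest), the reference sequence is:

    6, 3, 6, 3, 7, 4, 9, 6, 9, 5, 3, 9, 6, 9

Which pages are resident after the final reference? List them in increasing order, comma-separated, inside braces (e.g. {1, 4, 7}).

6 -> miss, frames [6]
3 -> miss, frames [6, 3]
6 -> hit
3 -> hit
7 -> miss, frames [6, 3, 7]
4 -> miss, evict 7, frames [6, 3, 4]
9 -> miss, evict 4, frames [6, 3, 9]
6 -> hit
9 -> hit
5 -> miss, evict 3, frames [6, 9, 5]
3 -> miss, evict 5, frames [6, 9, 3]
9 -> hit
6 -> hit
9 -> hit

{3, 6, 9}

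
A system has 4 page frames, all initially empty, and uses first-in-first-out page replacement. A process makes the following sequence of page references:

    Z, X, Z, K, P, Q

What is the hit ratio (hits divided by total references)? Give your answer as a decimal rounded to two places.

Z → miss, frames (Z)
X → miss, frames (Z X)
Z → hit
K → miss, frames (Z X K)
P → miss, frames (Z X K P)
Q → miss, evict Z, frames (X K P Q)
Hits: 1 of 6 references → 1/6 = 0.1667.

0.17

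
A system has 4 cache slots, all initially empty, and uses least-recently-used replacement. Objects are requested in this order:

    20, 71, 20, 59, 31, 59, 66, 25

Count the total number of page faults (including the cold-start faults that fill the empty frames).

6

20: fault, frames (20)
71: fault, frames (20 71)
20: hit
59: fault, frames (71 20 59)
31: fault, frames (71 20 59 31)
59: hit
66: fault, evict 71, frames (20 31 59 66)
25: fault, evict 20, frames (31 59 66 25)
Page faults: 6.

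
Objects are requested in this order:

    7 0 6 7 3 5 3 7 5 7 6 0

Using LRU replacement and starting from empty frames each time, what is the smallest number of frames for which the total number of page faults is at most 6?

f=1: 12 faults
f=2: 10 faults
f=3: 7 faults
f=4: 6 faults
f=5: 5 faults
Smallest f with faults ≤ 6 is 4.

4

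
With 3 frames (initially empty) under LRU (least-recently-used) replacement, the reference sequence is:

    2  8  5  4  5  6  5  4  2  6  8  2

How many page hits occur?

4

2 → miss, frames {2}
8 → miss, frames {2,8}
5 → miss, frames {2,8,5}
4 → miss, evict 2, frames {8,5,4}
5 → hit
6 → miss, evict 8, frames {4,5,6}
5 → hit
4 → hit
2 → miss, evict 6, frames {5,4,2}
6 → miss, evict 5, frames {4,2,6}
8 → miss, evict 4, frames {2,6,8}
2 → hit
Hits: 4.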